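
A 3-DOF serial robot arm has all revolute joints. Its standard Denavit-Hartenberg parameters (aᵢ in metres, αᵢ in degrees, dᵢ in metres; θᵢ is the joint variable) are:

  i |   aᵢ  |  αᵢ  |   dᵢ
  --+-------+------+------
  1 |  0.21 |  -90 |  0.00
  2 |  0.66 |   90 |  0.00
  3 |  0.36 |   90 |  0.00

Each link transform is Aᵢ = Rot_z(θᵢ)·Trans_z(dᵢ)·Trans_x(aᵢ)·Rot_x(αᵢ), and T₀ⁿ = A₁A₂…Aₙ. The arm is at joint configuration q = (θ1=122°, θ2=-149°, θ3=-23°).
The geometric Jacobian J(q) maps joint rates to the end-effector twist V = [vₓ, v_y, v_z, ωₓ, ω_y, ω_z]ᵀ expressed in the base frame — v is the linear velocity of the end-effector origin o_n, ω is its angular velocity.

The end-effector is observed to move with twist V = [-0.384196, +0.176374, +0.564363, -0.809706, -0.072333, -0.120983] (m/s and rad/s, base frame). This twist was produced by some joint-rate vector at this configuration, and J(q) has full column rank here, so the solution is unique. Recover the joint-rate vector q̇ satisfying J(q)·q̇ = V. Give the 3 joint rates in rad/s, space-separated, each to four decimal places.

o_n = [0.4583, -0.4680, 0.5106]
J₁: ẑ×o_n = [0.4680, 0.4583, -0.0000], ω = ẑ
J2: z=[-0.8480, -0.5299, 0.0000] o=[-0.1113, 0.1781, 0.0000] → [-0.2706, 0.4330, 0.8498, -0.8480, -0.5299, 0.0000]
J3: z=[0.2729, -0.4368, -0.8572] o=[0.1885, -0.3017, 0.3399] → [-0.2171, -0.2779, 0.0724, 0.2729, -0.4368, -0.8572]
q̇ = J⁺·V = [-0.7330, 0.7250, -0.7140]

-0.7330 0.7250 -0.7140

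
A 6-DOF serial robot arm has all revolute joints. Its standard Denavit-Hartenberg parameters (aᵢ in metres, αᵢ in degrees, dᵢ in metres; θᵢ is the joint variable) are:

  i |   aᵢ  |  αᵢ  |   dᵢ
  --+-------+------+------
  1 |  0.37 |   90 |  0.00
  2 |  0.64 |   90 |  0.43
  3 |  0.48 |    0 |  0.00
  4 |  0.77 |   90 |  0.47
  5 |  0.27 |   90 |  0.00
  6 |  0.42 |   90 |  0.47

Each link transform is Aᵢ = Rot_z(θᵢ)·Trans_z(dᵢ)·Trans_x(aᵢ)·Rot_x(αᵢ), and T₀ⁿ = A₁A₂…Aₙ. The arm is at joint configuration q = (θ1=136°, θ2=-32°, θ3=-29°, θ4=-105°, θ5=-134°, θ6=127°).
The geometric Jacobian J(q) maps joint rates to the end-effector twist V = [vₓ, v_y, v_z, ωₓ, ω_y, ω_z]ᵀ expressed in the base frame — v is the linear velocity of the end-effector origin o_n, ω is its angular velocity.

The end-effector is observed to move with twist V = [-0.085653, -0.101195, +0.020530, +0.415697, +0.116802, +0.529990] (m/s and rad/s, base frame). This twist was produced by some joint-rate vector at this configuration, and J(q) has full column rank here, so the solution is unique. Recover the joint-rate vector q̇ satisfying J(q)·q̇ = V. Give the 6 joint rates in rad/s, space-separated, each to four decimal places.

o_n = [-0.1996, 0.3710, -0.9441]
J₁: ẑ×o_n = [-0.3710, -0.1996, 0.0000], ω = ẑ
J2: z=[0.6947, 0.7193, 0.0000] o=[-0.2662, 0.2570, 0.0000] → [-0.6791, 0.6558, 0.0313, 0.6947, 0.7193, 0.0000]
J3: z=[0.3812, -0.3681, -0.8480] o=[-0.3579, 0.9434, -0.3391] → [-0.2627, 0.0964, -0.1599, 0.3812, -0.3681, -0.8480]
J4: z=[0.3812, -0.3681, -0.8480] o=[-0.7756, 1.0233, -0.5616] → [-0.4124, -0.3427, -0.0366, 0.3812, -0.3681, -0.8480]
J5: z=[0.9214, 0.0759, 0.3812] o=[-0.6549, 0.1367, -0.6768] → [-0.1096, 0.4199, 0.1813, 0.9214, 0.0759, 0.3812]
J6: z=[0.3194, 0.4109, -0.8539] o=[-0.7147, 0.3820, -0.5811] → [-0.1586, -0.3239, -0.2152, 0.3194, 0.4109, -0.8539]
q̇ = J⁺·V = [0.5000, -0.2270, -0.0510, -0.1410, 0.5610, 0.4060]

0.5000 -0.2270 -0.0510 -0.1410 0.5610 0.4060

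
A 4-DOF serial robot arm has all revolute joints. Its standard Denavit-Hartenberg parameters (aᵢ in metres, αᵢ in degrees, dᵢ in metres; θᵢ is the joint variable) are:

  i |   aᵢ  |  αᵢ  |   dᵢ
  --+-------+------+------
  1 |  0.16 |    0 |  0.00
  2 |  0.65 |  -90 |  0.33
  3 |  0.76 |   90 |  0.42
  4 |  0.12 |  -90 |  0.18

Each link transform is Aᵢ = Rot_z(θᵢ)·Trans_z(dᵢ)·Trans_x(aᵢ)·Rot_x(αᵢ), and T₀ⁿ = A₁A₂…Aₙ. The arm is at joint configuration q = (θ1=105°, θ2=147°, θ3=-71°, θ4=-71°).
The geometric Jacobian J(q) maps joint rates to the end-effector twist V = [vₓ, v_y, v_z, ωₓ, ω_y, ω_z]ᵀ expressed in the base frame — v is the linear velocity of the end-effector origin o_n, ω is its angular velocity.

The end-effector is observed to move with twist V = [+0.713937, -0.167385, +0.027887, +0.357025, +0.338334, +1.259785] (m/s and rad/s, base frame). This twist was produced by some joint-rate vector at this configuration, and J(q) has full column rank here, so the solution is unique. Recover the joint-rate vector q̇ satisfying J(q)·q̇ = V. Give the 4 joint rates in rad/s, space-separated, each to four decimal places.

o_n = [0.0215, -0.6439, 1.1441]
J₁: ẑ×o_n = [0.6439, 0.0215, -0.0000], ω = ẑ
J2: z=[0.0000, 0.0000, 1.0000] o=[-0.0414, 0.1545, 0.0000] → [0.7985, 0.0629, -0.0000, 0.0000, 0.0000, 1.0000]
J3: z=[0.9511, -0.3090, 0.0000] o=[-0.2423, -0.4636, 0.3300] → [-0.2516, -0.7743, -0.0900, 0.9511, -0.3090, 0.0000]
J4: z=[0.2922, 0.8992, 0.3256] o=[0.0807, -0.8287, 1.0486] → [0.0257, -0.0472, 0.1073, 0.2922, 0.8992, 0.3256]
q̇ = J⁺·V = [0.8140, 0.2970, 0.2350, 0.4570]

0.8140 0.2970 0.2350 0.4570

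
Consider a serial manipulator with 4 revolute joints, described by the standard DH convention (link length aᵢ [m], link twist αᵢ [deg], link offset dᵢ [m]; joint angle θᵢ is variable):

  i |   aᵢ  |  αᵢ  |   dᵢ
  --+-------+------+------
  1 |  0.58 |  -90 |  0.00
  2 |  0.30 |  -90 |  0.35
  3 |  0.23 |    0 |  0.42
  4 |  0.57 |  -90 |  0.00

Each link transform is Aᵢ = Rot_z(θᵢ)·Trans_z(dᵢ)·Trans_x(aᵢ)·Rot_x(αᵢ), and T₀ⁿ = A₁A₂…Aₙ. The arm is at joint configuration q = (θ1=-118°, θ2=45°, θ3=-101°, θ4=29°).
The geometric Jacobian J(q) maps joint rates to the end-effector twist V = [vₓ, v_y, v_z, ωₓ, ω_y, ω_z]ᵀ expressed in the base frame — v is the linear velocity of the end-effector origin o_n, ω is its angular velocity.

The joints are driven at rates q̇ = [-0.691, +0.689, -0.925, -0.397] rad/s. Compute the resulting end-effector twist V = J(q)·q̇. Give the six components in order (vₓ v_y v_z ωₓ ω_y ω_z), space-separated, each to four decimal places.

-0.0499 0.3631 0.6485 0.1695 -1.1488 0.2438

o_n = [0.7107, -1.0446, -0.6026]
J₁: ẑ×o_n = [1.0446, 0.7107, -0.0000], ω = ẑ
J2: z=[0.8829, -0.4695, 0.0000] o=[-0.2723, -0.5121, 0.0000] → [0.2829, 0.5321, -0.0087, 0.8829, -0.4695, 0.0000]
J3: z=[0.3320, 0.6243, -0.7071] o=[-0.0629, -0.8637, -0.2121] → [-0.3717, -0.4173, -0.5430, 0.3320, 0.6243, -0.7071]
J4: z=[0.3320, 0.6243, -0.7071] o=[0.2905, -0.6801, -0.4781] → [-0.3355, -0.2558, -0.3833, 0.3320, 0.6243, -0.7071]
V = J·q̇ = [-0.0499, 0.3631, 0.6485, 0.1695, -1.1488, 0.2438]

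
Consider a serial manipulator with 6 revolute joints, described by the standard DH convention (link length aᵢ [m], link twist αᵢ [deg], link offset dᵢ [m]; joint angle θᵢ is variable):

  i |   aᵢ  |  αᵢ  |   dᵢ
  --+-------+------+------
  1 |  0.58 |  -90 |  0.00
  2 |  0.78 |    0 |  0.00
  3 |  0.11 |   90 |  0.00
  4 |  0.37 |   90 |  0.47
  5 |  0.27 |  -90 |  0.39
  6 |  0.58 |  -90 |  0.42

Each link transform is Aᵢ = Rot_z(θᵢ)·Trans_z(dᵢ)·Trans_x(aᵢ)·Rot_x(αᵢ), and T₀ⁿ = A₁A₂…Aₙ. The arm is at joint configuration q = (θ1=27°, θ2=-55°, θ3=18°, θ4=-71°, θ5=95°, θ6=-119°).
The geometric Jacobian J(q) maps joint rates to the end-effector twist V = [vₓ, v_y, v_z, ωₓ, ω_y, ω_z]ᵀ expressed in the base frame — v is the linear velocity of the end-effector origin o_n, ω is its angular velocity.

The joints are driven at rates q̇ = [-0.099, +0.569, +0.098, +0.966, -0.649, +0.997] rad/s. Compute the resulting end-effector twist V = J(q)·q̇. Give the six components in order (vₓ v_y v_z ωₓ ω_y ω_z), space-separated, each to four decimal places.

0.1772 -0.8881 0.9048 -1.0899 1.4844 0.7778

o_n = [0.2648, -0.1426, 0.5225]
J₁: ẑ×o_n = [0.1426, 0.2648, -0.0000], ω = ẑ
J2: z=[-0.4540, 0.8910, 0.0000] o=[0.5168, 0.2633, 0.0000] → [0.4655, 0.2372, 0.4088, -0.4540, 0.8910, 0.0000]
J3: z=[-0.4540, 0.8910, 0.0000] o=[0.9154, 0.4664, 0.6389] → [-0.1038, -0.0529, 0.8562, -0.4540, 0.8910, 0.0000]
J4: z=[-0.5362, -0.2732, 0.7986] o=[0.9937, 0.5063, 0.7051] → [0.5681, -0.6800, 0.1488, -0.5362, -0.2732, 0.7986]
J5: z=[-0.5250, -0.6329, -0.5690] o=[0.9862, 0.1099, 1.1530] → [0.2554, 0.0795, -0.3240, -0.5250, -0.6329, -0.5690]
J6: z=[-0.6117, 0.7455, -0.2648] o=[0.6217, -0.1934, 1.1413] → [-0.4478, -0.2840, 0.2349, -0.6117, 0.7455, -0.2648]
V = J·q̇ = [0.1772, -0.8881, 0.9048, -1.0899, 1.4844, 0.7778]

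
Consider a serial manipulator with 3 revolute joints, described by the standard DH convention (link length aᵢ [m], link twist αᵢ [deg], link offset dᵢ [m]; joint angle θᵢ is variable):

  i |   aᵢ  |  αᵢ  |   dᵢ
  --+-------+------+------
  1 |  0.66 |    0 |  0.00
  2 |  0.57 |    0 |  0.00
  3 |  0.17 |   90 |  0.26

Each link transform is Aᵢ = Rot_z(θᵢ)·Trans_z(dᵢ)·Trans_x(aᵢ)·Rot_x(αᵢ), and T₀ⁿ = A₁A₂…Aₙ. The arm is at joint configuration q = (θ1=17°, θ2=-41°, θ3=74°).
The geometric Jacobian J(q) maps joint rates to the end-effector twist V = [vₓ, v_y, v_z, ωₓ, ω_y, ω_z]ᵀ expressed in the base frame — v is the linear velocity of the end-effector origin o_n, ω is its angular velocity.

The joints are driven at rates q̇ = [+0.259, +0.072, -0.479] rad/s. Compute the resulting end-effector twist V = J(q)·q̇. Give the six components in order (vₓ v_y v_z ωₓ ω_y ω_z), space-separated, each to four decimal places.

0.0460 0.3197 0.0000 0.0000 0.0000 -0.1480

o_n = [1.2612, 0.0914, 0.2600]
J₁: ẑ×o_n = [-0.0914, 1.2612, 0.0000], ω = ẑ
J2: z=[0.0000, 0.0000, 1.0000] o=[0.6312, 0.1930, 0.0000] → [0.1016, 0.6300, -0.0000, 0.0000, 0.0000, 1.0000]
J3: z=[0.0000, 0.0000, 1.0000] o=[1.1519, -0.0389, 0.0000] → [-0.1302, 0.1093, 0.0000, 0.0000, 0.0000, 1.0000]
V = J·q̇ = [0.0460, 0.3197, 0.0000, 0.0000, 0.0000, -0.1480]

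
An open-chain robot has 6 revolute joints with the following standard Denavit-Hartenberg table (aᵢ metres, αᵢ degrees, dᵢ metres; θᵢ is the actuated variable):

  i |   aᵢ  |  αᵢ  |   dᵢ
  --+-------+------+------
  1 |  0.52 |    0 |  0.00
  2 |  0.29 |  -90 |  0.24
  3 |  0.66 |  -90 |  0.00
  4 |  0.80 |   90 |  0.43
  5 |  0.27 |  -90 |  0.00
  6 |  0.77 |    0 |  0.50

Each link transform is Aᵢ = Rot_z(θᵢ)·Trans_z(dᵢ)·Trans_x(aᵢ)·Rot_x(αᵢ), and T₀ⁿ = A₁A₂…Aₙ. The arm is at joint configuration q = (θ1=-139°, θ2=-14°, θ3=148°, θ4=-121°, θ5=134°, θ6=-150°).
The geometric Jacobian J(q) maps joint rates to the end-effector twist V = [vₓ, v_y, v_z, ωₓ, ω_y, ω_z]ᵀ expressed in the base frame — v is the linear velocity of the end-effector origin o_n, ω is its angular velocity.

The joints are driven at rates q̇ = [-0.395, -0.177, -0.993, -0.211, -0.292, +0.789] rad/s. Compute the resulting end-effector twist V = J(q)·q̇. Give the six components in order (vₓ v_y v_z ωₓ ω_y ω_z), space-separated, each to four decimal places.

-1.0744 0.8029 0.5229 -0.5518 1.2105 -1.5033

o_n = [-0.5873, -0.9067, 0.0886]
J₁: ẑ×o_n = [0.9067, -0.5873, 0.0000], ω = ẑ
J2: z=[0.0000, 0.0000, 1.0000] o=[-0.3924, -0.3412, 0.0000] → [0.5655, -0.1948, 0.0000, 0.0000, 0.0000, 1.0000]
J3: z=[0.4540, -0.8910, 0.0000] o=[-0.6508, -0.4728, 0.2400] → [0.1349, 0.0687, -0.1403, 0.4540, -0.8910, 0.0000]
J4: z=[0.4722, 0.2406, 0.8480] o=[-0.1521, -0.2187, -0.1097] → [0.6312, -0.4627, -0.2201, 0.4722, 0.2406, 0.8480]
J5: z=[-0.8815, 0.1289, 0.4542] o=[0.0509, -0.8849, 0.4733] → [-0.0397, -0.6290, 0.1015, -0.8815, 0.1289, 0.4542]
J6: z=[-0.3280, 0.5249, -0.7854] o=[0.1426, -0.6577, 0.5868] → [-0.4571, 0.4099, 0.4648, -0.3280, 0.5249, -0.7854]
V = J·q̇ = [-1.0744, 0.8029, 0.5229, -0.5518, 1.2105, -1.5033]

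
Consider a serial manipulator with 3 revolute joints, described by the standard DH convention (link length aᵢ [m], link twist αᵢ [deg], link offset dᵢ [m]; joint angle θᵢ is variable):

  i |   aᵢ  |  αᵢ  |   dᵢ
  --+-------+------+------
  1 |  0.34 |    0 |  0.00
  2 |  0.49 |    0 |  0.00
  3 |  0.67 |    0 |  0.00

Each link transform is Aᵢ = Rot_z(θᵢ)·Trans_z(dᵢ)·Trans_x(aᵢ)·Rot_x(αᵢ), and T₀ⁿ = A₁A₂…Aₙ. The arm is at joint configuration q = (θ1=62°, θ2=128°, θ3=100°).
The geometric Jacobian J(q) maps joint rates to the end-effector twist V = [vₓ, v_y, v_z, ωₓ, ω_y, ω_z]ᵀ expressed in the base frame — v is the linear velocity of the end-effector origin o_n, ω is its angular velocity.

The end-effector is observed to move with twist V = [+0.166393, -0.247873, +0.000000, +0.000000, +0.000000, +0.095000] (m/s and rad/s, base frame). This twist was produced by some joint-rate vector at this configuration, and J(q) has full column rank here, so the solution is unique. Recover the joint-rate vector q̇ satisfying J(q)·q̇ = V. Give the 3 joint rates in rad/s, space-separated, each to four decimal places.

o_n = [-0.0938, -0.4145, 0.0000]
J₁: ẑ×o_n = [0.4145, -0.0938, 0.0000], ω = ẑ
J2: z=[0.0000, 0.0000, 1.0000] o=[0.1596, 0.3002, 0.0000] → [0.7147, -0.2534, 0.0000, 0.0000, 0.0000, 1.0000]
J3: z=[0.0000, 0.0000, 1.0000] o=[-0.3229, 0.2151, 0.0000] → [0.6296, 0.2292, -0.0000, 0.0000, 0.0000, 1.0000]
q̇ = J⁺·V = [-0.2170, 0.7040, -0.3920]

-0.2170 0.7040 -0.3920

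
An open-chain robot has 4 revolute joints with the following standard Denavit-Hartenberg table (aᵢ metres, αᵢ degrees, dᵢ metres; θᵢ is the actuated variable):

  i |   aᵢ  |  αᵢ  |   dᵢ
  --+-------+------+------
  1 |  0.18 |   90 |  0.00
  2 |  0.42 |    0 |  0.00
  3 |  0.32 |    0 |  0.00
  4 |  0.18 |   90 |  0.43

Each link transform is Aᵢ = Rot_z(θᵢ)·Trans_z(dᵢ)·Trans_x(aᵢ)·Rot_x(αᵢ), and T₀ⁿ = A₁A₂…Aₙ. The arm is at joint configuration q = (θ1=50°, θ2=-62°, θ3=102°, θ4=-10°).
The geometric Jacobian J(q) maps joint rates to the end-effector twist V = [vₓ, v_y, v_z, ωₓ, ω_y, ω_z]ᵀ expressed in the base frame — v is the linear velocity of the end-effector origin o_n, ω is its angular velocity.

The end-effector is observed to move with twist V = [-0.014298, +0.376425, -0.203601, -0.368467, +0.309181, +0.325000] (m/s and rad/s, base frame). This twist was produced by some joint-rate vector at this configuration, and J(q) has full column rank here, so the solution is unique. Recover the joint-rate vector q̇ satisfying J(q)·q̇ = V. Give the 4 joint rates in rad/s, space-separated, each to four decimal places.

o_n = [0.8296, 0.3197, -0.0751]
J₁: ẑ×o_n = [-0.3197, 0.8296, 0.0000], ω = ẑ
J2: z=[0.7660, -0.6428, 0.0000] o=[0.1157, 0.1379, 0.0000] → [0.0483, 0.0576, 0.5982, 0.7660, -0.6428, 0.0000]
J3: z=[0.7660, -0.6428, 0.0000] o=[0.2424, 0.2889, -0.3708] → [-0.1901, -0.2265, 0.4010, 0.7660, -0.6428, 0.0000]
J4: z=[0.7660, -0.6428, 0.0000] o=[0.4000, 0.4767, -0.1651] → [-0.0579, -0.0689, 0.1559, 0.7660, -0.6428, 0.0000]
q̇ = J⁺·V = [0.3250, -0.0220, -0.4850, 0.0260]

0.3250 -0.0220 -0.4850 0.0260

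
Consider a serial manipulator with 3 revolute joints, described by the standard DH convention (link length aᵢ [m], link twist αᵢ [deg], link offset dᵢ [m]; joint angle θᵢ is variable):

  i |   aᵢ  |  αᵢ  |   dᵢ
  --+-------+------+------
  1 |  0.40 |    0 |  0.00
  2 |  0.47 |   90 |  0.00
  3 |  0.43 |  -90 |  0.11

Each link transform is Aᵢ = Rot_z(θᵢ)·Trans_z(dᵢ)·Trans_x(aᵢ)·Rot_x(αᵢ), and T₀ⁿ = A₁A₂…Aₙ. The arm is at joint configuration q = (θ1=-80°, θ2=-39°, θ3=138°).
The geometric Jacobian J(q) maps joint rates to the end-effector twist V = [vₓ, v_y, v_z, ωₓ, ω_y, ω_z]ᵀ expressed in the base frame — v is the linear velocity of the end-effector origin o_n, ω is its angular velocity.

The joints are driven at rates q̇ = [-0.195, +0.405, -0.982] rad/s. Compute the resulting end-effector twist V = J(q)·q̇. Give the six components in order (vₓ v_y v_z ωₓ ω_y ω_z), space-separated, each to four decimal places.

o_n = [-0.0997, -0.4722, 0.2877]
J₁: ẑ×o_n = [0.4722, -0.0997, 0.0000], ω = ẑ
J2: z=[0.0000, 0.0000, 1.0000] o=[0.0695, -0.3939, 0.0000] → [0.0783, -0.1691, 0.0000, 0.0000, 0.0000, 1.0000]
J3: z=[-0.8746, 0.4848, 0.0000] o=[-0.1584, -0.8050, 0.0000] → [0.1395, 0.2517, -0.3196, -0.8746, 0.4848, 0.0000]
V = J·q̇ = [-0.1974, -0.2962, 0.3138, 0.8589, -0.4761, 0.2100]

-0.1974 -0.2962 0.3138 0.8589 -0.4761 0.2100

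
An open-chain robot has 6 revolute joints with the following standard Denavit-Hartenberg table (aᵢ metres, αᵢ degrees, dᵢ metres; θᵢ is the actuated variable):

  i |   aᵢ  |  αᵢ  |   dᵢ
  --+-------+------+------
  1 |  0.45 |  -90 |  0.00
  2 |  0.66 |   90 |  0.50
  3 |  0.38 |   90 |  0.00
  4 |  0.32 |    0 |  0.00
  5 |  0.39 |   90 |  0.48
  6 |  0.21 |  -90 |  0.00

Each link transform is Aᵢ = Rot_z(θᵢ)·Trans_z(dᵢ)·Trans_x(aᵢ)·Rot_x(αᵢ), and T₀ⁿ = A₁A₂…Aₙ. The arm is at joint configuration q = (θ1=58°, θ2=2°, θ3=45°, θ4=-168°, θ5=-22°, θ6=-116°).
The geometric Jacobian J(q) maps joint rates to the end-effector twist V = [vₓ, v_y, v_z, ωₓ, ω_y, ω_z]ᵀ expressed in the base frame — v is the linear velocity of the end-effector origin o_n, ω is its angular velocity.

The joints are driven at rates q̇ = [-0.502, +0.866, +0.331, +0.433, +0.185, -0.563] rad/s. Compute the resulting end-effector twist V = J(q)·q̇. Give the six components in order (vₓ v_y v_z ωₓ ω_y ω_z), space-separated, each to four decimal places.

o_n = [0.4984, 1.0504, -0.0394]
J₁: ẑ×o_n = [-1.0504, 0.4984, 0.0000], ω = ẑ
J2: z=[-0.8480, 0.5299, 0.0000] o=[0.2385, 0.3816, 0.0000] → [-0.0209, -0.0334, -0.7049, -0.8480, 0.5299, 0.0000]
J3: z=[0.0185, 0.0296, 0.9994] o=[0.1640, 1.2060, -0.0230] → [0.1550, 0.3345, -0.0128, 0.0185, 0.0296, 0.9994]
J4: z=[0.9741, 0.2246, -0.0247] o=[0.0784, 1.5761, -0.0324] → [-0.0145, -0.0035, -0.6064, 0.9741, 0.2246, -0.0247]
J5: z=[0.9741, 0.2246, -0.0247] o=[0.1477, 1.2692, -0.0912] → [0.0062, -0.0591, -0.2920, 0.9741, 0.2246, -0.0247]
J6: z=[-0.0209, 0.1983, 0.9799] o=[0.7030, 1.0049, -0.0259] → [-0.0472, -0.2008, 0.0396, -0.0209, 0.1983, 0.9799]
V = J·q̇ = [0.5819, -0.0679, -0.9536, -0.1145, 0.4959, -0.7381]

0.5819 -0.0679 -0.9536 -0.1145 0.4959 -0.7381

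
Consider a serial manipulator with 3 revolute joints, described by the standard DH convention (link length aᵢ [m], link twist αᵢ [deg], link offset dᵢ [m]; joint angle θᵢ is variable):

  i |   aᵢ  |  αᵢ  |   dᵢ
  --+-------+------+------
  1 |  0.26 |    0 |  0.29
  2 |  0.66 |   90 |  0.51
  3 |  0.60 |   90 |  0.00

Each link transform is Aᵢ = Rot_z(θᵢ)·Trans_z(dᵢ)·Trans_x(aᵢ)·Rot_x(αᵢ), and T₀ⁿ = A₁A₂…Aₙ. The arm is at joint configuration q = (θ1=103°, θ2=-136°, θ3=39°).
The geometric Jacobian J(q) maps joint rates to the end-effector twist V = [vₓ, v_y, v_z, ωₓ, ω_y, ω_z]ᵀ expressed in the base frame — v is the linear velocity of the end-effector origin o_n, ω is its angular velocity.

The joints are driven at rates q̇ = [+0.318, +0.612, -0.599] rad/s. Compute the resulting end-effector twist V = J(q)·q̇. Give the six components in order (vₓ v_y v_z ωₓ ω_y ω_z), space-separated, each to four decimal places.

0.6796 0.7367 -0.2793 0.3262 0.5024 0.9300

o_n = [0.8861, -0.3601, 1.1776]
J₁: ẑ×o_n = [0.3601, 0.8861, -0.0000], ω = ẑ
J2: z=[0.0000, 0.0000, 1.0000] o=[-0.0585, 0.2533, 0.2900] → [0.6134, 0.9446, -0.0000, 0.0000, 0.0000, 1.0000]
J3: z=[-0.5446, -0.8387, 0.0000] o=[0.4950, -0.1061, 0.8000] → [-0.3167, 0.2057, 0.4663, -0.5446, -0.8387, 0.0000]
V = J·q̇ = [0.6796, 0.7367, -0.2793, 0.3262, 0.5024, 0.9300]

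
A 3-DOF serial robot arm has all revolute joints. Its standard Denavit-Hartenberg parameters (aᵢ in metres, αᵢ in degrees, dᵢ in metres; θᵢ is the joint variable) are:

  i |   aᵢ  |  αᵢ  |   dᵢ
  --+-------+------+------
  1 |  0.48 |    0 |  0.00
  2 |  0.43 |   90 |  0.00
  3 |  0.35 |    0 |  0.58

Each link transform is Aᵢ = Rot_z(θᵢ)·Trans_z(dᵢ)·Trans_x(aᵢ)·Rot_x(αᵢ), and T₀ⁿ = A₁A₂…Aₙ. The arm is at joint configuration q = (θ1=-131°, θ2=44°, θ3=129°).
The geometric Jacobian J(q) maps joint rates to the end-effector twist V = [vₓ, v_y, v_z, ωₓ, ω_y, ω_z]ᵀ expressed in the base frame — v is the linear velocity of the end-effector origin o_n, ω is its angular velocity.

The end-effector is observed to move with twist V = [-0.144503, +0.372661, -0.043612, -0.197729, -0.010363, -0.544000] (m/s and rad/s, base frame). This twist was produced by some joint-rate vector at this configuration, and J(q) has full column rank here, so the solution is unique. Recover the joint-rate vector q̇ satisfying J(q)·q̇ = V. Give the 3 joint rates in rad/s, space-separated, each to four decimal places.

-0.0310 -0.5130 0.1980

o_n = [-0.8831, -0.6021, 0.2720]
J₁: ẑ×o_n = [0.6021, -0.8831, 0.0000], ω = ẑ
J2: z=[0.0000, 0.0000, 1.0000] o=[-0.3149, -0.3623, 0.0000] → [0.2398, -0.5682, 0.0000, 0.0000, 0.0000, 1.0000]
J3: z=[-0.9986, -0.0523, 0.0000] o=[-0.2924, -0.7917, 0.0000] → [-0.0142, 0.2716, -0.2203, -0.9986, -0.0523, 0.0000]
q̇ = J⁺·V = [-0.0310, -0.5130, 0.1980]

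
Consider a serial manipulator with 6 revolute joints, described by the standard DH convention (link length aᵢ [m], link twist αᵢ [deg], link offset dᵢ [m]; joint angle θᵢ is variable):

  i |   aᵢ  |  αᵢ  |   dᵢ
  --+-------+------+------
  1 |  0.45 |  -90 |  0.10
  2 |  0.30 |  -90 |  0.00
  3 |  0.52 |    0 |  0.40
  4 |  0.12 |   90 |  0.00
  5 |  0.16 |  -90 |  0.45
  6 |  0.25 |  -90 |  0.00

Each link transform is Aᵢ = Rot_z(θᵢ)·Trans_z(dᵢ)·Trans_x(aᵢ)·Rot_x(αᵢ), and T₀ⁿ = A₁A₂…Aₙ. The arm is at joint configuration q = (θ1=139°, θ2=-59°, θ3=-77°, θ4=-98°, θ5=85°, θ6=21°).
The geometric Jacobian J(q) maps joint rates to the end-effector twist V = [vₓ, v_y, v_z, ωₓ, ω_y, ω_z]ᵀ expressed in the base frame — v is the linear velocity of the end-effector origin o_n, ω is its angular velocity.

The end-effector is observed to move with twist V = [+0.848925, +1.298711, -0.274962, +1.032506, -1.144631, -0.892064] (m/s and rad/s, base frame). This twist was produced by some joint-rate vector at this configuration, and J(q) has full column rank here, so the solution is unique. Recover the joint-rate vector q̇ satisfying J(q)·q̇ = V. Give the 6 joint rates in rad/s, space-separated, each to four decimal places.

-0.9730 0.4920 -0.7670 -0.5260 0.3670 -0.6920

o_n = [-1.0477, 0.6973, -0.1091]
J₁: ẑ×o_n = [-0.6973, -1.0477, 0.0000], ω = ẑ
J2: z=[-0.6561, -0.7547, 0.0000] o=[-0.3396, 0.2952, 0.1000] → [0.1578, -0.1372, -0.7982, -0.6561, -0.7547, 0.0000]
J3: z=[-0.6469, 0.5624, -0.5150] o=[-0.4562, 0.3966, 0.3572] → [-0.1073, 0.0030, 0.1381, -0.6469, 0.5624, -0.5150]
J4: z=[-0.6469, 0.5624, -0.5150] o=[-1.0929, 0.2787, 0.2514] → [0.0129, -0.2565, -0.2962, -0.6469, 0.5624, -0.5150]
J5: z=[0.6874, 0.7224, -0.0747] o=[-1.0533, 0.2304, 0.1489] → [-0.1515, 0.1770, 0.3170, 0.6874, 0.7224, -0.0747]
J6: z=[-0.3852, 0.4499, 0.8058] o=[-0.8424, 0.6395, 0.0213] → [-0.1053, -0.2157, 0.0701, -0.3852, 0.4499, 0.8058]
q̇ = J⁺·V = [-0.9730, 0.4920, -0.7670, -0.5260, 0.3670, -0.6920]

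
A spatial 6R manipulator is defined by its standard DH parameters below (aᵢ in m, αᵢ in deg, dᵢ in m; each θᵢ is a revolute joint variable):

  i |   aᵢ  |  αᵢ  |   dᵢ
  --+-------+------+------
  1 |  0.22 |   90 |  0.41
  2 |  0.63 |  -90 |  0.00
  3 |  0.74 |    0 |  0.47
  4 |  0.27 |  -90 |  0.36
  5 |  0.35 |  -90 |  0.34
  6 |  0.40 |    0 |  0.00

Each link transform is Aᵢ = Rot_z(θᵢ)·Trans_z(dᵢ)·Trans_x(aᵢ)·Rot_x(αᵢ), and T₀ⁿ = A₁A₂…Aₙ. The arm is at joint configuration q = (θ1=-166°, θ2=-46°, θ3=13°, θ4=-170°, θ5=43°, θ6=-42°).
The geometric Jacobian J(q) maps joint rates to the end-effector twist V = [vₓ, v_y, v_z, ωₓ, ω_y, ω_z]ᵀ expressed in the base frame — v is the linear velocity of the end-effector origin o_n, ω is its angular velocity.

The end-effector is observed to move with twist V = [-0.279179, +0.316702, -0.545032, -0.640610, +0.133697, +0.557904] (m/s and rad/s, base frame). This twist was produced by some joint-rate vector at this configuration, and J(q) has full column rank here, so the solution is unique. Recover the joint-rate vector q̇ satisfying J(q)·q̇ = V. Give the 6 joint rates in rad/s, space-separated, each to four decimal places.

o_n = [-1.2594, 0.3903, 0.0295]
J₁: ẑ×o_n = [-0.3903, -1.2594, 0.0000], ω = ẑ
J2: z=[-0.2419, 0.9703, 0.0000] o=[-0.2135, -0.0532, 0.4100] → [-0.3692, -0.0920, 0.9076, -0.2419, 0.9703, 0.0000]
J3: z=[-0.6980, -0.1740, 0.6947] o=[-0.6381, -0.1591, -0.0432] → [-0.3943, -0.3809, -0.4916, -0.6980, -0.1740, 0.6947]
J4: z=[-0.6980, -0.1740, 0.6947] o=[-1.4119, -0.5236, -0.2354] → [-0.6809, 0.2908, -0.6113, -0.6980, -0.1740, 0.6947]
J5: z=[-0.4861, 0.8275, -0.2811] o=[-1.5211, -0.4421, 0.1935] → [0.0982, -0.1533, -0.6211, -0.4861, 0.8275, -0.2811]
J6: z=[0.1518, -0.2368, -0.9596] o=[-1.3852, 0.0174, 0.1016] → [0.3748, -0.1097, 0.0864, 0.1518, -0.2368, -0.9596]
q̇ = J⁺·V = [-0.4310, -0.0510, 0.6890, -0.0170, 0.1910, -0.6000]

-0.4310 -0.0510 0.6890 -0.0170 0.1910 -0.6000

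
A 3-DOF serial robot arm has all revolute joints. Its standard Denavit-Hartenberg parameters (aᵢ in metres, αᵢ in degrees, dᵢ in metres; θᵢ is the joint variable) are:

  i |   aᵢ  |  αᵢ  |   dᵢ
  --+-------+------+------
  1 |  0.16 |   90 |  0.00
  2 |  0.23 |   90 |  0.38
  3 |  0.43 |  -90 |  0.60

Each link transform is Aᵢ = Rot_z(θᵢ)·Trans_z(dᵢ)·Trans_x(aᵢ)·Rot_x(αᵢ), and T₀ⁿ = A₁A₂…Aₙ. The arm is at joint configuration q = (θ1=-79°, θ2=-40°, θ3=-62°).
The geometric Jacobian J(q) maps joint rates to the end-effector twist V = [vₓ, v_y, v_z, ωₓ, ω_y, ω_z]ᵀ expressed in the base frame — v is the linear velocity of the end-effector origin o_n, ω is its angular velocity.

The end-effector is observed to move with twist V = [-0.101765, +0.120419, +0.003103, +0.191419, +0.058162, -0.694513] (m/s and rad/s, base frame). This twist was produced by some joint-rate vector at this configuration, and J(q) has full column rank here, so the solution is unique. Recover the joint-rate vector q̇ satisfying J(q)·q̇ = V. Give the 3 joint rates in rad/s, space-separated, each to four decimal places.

o_n = [0.0197, -0.1033, -0.7372]
J₁: ẑ×o_n = [0.1033, 0.0197, -0.0000], ω = ẑ
J2: z=[-0.9816, -0.1908, 0.0000] o=[0.0305, -0.1571, 0.0000] → [0.1407, -0.7237, -0.0548, -0.9816, -0.1908, 0.0000]
J3: z=[-0.1226, 0.6310, -0.7660] o=[-0.3089, -0.4025, -0.1478] → [-0.1427, -0.3240, -0.2440, -0.1226, 0.6310, -0.7660]
q̇ = J⁺·V = [-0.6700, -0.1990, 0.0320]

-0.6700 -0.1990 0.0320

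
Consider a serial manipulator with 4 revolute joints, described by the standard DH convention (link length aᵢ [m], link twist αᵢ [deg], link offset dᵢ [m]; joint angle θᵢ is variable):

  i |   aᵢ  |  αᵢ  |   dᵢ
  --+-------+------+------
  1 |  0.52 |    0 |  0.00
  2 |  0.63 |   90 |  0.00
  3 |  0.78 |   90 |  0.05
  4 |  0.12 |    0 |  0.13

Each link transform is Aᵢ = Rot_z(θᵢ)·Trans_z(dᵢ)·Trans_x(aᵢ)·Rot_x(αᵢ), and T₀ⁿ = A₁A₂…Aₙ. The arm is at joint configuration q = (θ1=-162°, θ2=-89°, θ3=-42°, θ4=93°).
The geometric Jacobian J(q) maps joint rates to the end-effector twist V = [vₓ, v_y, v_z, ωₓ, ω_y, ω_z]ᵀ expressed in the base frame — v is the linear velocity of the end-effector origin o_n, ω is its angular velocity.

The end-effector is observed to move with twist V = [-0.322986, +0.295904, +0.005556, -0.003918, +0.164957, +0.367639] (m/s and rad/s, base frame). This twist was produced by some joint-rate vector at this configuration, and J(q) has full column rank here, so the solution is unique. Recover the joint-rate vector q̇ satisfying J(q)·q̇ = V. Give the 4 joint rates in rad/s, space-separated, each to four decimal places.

-0.5780 0.7710 0.0500 -0.2350

o_n = [-0.6980, 0.9517, -0.6143]
J₁: ẑ×o_n = [-0.9517, -0.6980, 0.0000], ω = ẑ
J2: z=[0.0000, 0.0000, 1.0000] o=[-0.4945, -0.1607, 0.0000] → [-1.1124, -0.2034, 0.0000, 0.0000, 0.0000, 1.0000]
J3: z=[0.9455, 0.3256, 0.0000] o=[-0.6997, 0.4350, 0.0000] → [-0.2000, 0.5809, 0.4880, 0.9455, 0.3256, 0.0000]
J4: z=[0.2178, -0.6327, -0.7431] o=[-0.8411, 0.9993, -0.5219] → [0.0231, -0.0862, 0.0802, 0.2178, -0.6327, -0.7431]
q̇ = J⁺·V = [-0.5780, 0.7710, 0.0500, -0.2350]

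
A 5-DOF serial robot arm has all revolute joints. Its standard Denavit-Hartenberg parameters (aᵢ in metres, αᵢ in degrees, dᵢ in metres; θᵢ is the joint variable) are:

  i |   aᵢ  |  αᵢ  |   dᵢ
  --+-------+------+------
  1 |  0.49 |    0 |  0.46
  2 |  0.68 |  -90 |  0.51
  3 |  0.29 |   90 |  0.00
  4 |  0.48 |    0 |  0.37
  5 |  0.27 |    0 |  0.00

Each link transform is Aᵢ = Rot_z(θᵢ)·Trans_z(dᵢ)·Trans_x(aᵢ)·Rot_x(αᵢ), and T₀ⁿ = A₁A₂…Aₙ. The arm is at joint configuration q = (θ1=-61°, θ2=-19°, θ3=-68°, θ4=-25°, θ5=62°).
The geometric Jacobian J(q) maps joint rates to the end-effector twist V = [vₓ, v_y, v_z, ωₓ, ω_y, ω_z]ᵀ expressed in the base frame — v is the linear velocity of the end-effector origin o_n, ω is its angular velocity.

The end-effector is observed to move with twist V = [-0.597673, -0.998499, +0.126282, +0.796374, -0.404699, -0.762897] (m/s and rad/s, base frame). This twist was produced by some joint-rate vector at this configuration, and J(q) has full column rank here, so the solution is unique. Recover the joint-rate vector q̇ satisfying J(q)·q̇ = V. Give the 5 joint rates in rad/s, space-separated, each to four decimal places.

o_n = [0.3175, -1.1144, 1.9808]
J₁: ẑ×o_n = [1.1144, 0.3175, -0.0000], ω = ẑ
J2: z=[0.0000, 0.0000, 1.0000] o=[0.2376, -0.4286, 0.4600] → [0.6859, 0.0799, -0.0000, 0.0000, 0.0000, 1.0000]
J3: z=[0.9848, 0.1736, 0.0000] o=[0.3556, -1.0982, 0.9700] → [0.1755, -0.9954, -0.0093, 0.9848, 0.1736, 0.0000]
J4: z=[-0.1610, 0.9131, 0.3746] o=[0.3745, -1.2052, 1.2389] → [0.6434, 0.0981, 0.0374, -0.1610, 0.9131, 0.3746]
J5: z=[-0.1610, 0.9131, 0.3746] o=[0.1435, -1.0631, 1.7808] → [0.2018, 0.0974, -0.1507, -0.1610, 0.9131, 0.3746]
q̇ = J⁺·V = [-0.7910, 0.2450, 0.7140, 0.2430, -0.8220]

-0.7910 0.2450 0.7140 0.2430 -0.8220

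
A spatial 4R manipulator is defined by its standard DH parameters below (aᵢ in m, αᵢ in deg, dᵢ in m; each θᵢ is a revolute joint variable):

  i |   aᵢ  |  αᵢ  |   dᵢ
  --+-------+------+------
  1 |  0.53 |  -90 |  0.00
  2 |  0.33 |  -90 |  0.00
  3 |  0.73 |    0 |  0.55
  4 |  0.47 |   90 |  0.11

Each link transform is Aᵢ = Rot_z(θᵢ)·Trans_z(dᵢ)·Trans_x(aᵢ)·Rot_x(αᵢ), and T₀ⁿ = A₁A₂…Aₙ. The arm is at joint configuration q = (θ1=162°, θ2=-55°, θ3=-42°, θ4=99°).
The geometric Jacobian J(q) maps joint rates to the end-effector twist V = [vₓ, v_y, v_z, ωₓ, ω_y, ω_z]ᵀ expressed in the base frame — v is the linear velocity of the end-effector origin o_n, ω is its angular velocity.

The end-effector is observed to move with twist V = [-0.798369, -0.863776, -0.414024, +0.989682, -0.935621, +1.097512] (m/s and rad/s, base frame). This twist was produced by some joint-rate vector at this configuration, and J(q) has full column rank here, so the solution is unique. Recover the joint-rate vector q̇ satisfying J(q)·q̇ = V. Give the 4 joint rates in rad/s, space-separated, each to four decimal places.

o_n = [-1.6630, 0.4412, 0.5458]
J₁: ẑ×o_n = [-0.4412, -1.6630, 0.0000], ω = ẑ
J2: z=[-0.3090, -0.9511, 0.0000] o=[-0.5041, 0.1638, 0.0000] → [-0.5191, 0.1687, -1.1879, -0.3090, -0.9511, 0.0000]
J3: z=[-0.7791, 0.2531, -0.5736] o=[-0.6841, 0.2223, 0.2703] → [0.1953, 0.7761, 0.0772, -0.7791, 0.2531, -0.5736]
J4: z=[-0.7791, 0.2531, -0.5736] o=[-1.5594, -0.0069, 0.3992] → [0.2941, 0.1736, -0.3229, -0.7791, 0.2531, -0.5736]
q̇ = J⁺·V = [0.2360, 0.5840, -0.5130, -0.9890]

0.2360 0.5840 -0.5130 -0.9890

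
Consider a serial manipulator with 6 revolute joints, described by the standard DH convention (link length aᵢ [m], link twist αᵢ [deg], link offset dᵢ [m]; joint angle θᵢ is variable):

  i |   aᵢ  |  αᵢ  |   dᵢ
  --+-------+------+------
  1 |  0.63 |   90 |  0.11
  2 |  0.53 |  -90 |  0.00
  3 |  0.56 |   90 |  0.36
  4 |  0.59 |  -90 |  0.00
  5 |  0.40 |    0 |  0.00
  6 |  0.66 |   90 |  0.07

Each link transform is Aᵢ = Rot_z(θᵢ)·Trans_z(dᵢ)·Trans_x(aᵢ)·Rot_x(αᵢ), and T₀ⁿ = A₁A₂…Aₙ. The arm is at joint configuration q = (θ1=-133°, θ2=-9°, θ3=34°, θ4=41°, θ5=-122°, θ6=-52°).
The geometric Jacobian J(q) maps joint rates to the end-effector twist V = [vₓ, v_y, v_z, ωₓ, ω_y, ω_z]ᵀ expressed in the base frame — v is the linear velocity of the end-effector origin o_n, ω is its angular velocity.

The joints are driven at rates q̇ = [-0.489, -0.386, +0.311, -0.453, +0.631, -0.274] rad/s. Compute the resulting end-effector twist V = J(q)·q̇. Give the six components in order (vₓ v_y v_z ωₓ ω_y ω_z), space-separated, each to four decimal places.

o_n = [-1.2579, -1.1020, 0.1793]
J₁: ẑ×o_n = [1.1020, -1.2579, 0.0000], ω = ẑ
J2: z=[-0.7314, 0.6820, 0.0000] o=[-0.4297, -0.4608, 0.1100] → [0.0473, 0.0507, 1.0339, -0.7314, 0.6820, 0.0000]
J3: z=[-0.1067, -0.1144, 0.9877] o=[-0.7867, -0.8436, 0.0271] → [0.2378, -0.4492, -0.0263, -0.1067, -0.1144, 0.9877]
J4: z=[-0.9830, 0.1615, -0.0875] o=[-0.9088, -1.4337, 0.3100] → [0.0079, -0.0979, -0.2697, -0.9830, 0.1615, -0.0875]
J5: z=[0.0175, 0.5567, 0.8305] o=[-1.0166, -1.9145, 0.6346] → [-0.9282, -0.1924, 0.1486, 0.0175, 0.5567, 0.8305]
J6: z=[0.0175, 0.5567, 0.8305] o=[-1.3113, -1.6870, 0.4883] → [-0.6578, 0.0498, -0.0195, 0.0175, 0.5567, 0.8305]
V = J·q̇ = [-0.8922, 0.3652, -0.1860, 0.7007, -0.1732, 0.1543]

-0.8922 0.3652 -0.1860 0.7007 -0.1732 0.1543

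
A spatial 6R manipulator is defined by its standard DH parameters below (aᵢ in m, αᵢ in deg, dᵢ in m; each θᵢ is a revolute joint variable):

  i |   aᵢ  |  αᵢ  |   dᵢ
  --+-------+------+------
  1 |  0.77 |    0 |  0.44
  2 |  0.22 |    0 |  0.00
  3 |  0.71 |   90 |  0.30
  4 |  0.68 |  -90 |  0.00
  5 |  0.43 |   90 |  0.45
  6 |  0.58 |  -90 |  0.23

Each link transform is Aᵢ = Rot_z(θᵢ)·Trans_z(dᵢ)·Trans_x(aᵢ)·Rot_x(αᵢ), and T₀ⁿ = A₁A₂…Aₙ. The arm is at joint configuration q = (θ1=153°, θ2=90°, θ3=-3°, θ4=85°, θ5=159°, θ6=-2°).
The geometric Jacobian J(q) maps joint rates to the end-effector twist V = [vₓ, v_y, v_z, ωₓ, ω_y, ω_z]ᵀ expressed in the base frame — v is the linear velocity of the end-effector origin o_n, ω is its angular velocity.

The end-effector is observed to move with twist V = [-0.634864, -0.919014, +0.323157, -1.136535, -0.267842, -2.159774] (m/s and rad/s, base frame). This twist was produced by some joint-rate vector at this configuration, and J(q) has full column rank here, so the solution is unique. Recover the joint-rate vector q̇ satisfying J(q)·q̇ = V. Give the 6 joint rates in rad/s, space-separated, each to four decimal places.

-0.5340 -0.7060 -0.6350 0.2930 -0.8220 -0.5970

o_n = [-0.4197, -0.3652, 0.5980]
J₁: ẑ×o_n = [0.3652, -0.4197, 0.0000], ω = ẑ
J2: z=[0.0000, 0.0000, 1.0000] o=[-0.6861, 0.3496, 0.4400] → [0.7148, 0.2663, -0.0000, 0.0000, 0.0000, 1.0000]
J3: z=[0.0000, 0.0000, 1.0000] o=[-0.7860, 0.1536, 0.4400] → [0.5188, 0.3662, -0.0000, 0.0000, 0.0000, 1.0000]
J4: z=[-0.8660, 0.5000, 0.0000] o=[-1.1410, -0.4613, 0.7400] → [-0.0710, -0.1230, -0.4438, -0.8660, 0.5000, 0.0000]
J5: z=[0.4981, 0.8627, 0.0872] o=[-1.1706, -0.5127, 1.4174] → [-0.7198, 0.4736, -0.5744, 0.4981, 0.8627, 0.0872]
J6: z=[0.7929, -0.4938, 0.3570] o=[-0.7955, -0.1712, 1.0567] → [0.2958, 0.4979, 0.0317, 0.7929, -0.4938, 0.3570]
q̇ = J⁺·V = [-0.5340, -0.7060, -0.6350, 0.2930, -0.8220, -0.5970]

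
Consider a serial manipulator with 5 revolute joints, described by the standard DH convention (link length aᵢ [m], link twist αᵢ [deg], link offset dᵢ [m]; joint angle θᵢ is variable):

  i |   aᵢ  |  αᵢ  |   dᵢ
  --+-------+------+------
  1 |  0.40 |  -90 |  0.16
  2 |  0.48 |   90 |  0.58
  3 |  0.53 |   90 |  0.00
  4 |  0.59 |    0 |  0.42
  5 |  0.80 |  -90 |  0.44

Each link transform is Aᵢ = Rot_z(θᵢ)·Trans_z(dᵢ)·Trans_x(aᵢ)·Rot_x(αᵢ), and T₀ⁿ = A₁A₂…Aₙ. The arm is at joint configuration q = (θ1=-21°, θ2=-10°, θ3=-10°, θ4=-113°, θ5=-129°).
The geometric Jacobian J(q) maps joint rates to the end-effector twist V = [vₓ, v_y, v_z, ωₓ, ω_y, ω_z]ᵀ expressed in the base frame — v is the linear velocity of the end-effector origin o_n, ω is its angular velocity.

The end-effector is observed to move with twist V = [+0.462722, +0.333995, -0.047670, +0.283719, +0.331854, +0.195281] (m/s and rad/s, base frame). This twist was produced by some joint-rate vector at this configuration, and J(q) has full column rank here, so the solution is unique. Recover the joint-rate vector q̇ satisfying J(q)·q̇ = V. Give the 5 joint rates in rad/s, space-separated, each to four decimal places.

0.7260 0.1190 -0.5480 0.6520 -0.9490

o_n = [0.4911, -0.4603, 0.3652]
J₁: ẑ×o_n = [0.4603, 0.4911, -0.0000], ω = ẑ
J2: z=[0.3584, 0.9336, 0.0000] o=[0.3734, -0.1433, 0.1600] → [0.1916, -0.0735, -0.2235, 0.3584, 0.9336, 0.0000]
J3: z=[-0.1621, 0.0622, 0.9848] o=[1.0226, 0.2287, 0.2434] → [0.6861, -0.5036, 0.1448, -0.1621, 0.0622, 0.9848]
J4: z=[-0.5126, -0.8581, -0.0302] o=[1.4695, -0.0414, 0.3340] → [-0.0394, 0.0455, -0.6248, -0.5126, -0.8581, -0.0302]
J5: z=[-0.5126, -0.8581, -0.0302] o=[1.1479, -0.3181, -0.2529] → [-0.5347, 0.3366, -0.4907, -0.5126, -0.8581, -0.0302]
q̇ = J⁺·V = [0.7260, 0.1190, -0.5480, 0.6520, -0.9490]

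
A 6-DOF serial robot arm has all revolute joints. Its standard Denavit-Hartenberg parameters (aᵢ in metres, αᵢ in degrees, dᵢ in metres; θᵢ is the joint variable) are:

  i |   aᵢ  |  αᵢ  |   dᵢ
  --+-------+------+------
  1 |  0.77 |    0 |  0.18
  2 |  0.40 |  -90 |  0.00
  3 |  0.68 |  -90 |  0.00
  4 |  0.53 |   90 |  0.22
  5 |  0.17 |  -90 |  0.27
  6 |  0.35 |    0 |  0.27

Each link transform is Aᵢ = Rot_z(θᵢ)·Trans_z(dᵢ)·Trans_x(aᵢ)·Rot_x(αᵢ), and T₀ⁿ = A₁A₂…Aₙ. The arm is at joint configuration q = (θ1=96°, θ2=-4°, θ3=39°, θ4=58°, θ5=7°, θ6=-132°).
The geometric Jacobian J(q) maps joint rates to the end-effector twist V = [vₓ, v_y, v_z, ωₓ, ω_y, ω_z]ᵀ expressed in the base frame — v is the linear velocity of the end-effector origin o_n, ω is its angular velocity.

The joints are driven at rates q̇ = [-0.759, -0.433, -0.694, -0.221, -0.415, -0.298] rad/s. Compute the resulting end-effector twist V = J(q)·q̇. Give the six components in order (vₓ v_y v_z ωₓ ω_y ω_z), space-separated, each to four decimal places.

1.8445 0.8174 0.5144 0.9418 0.0996 -0.5810

o_n = [-0.0342, 1.9222, -1.0485]
J₁: ẑ×o_n = [-1.9222, -0.0342, 0.0000], ω = ẑ
J2: z=[0.0000, 0.0000, 1.0000] o=[-0.0805, 0.7658, 0.1800] → [-1.1564, 0.0463, 0.0000, 0.0000, 0.0000, 1.0000]
J3: z=[-0.9994, -0.0349, 0.0000] o=[-0.0944, 1.1655, 0.1800] → [0.0429, -1.2278, -0.7541, -0.9994, -0.0349, 0.0000]
J4: z=[0.0220, -0.6289, -0.7771] o=[-0.1129, 1.6937, -0.2479] → [0.6811, -0.0436, 0.0545, 0.0220, -0.6289, -0.7771]
J5: z=[-0.5526, 0.6402, -0.5337] o=[0.3335, 1.7891, -0.5957] → [-0.2189, -0.0540, 0.1619, -0.5526, 0.6402, -0.5337]
J6: z=[-0.0797, -0.6780, -0.7307] o=[0.3254, 2.0234, -0.8121] → [0.0864, 0.2439, -0.2357, -0.0797, -0.6780, -0.7307]
V = J·q̇ = [1.8445, 0.8174, 0.5144, 0.9418, 0.0996, -0.5810]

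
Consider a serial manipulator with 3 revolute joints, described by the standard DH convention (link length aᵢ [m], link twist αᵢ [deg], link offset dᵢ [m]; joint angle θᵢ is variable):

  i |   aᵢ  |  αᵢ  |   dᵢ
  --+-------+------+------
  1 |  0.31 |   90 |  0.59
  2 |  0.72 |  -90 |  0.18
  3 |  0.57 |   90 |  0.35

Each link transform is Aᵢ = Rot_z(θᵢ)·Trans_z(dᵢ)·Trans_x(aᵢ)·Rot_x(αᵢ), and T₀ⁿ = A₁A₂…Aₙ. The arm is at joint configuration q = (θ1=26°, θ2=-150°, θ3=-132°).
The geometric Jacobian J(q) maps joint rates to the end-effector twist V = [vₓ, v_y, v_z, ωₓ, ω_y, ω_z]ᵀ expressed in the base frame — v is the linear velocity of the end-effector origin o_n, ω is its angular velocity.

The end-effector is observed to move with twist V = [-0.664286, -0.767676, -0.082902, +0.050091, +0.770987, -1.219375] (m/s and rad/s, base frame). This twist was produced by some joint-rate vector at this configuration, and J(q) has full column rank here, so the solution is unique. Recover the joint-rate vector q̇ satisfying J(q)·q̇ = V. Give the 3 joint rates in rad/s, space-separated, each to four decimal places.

o_n = [0.4370, -0.4584, 0.1176]
J₁: ẑ×o_n = [0.4584, 0.4370, -0.0000], ω = ẑ
J2: z=[0.4384, -0.8988, 0.0000] o=[0.2786, 0.1359, 0.5900] → [0.4246, 0.2071, -0.1182, 0.4384, -0.8988, 0.0000]
J3: z=[0.4494, 0.2192, -0.8660] o=[-0.2029, -0.2992, 0.2300] → [-0.1625, -0.5036, -0.2118, 0.4494, 0.2192, -0.8660]
q̇ = J⁺·V = [-0.5560, -0.6710, 0.7660]

-0.5560 -0.6710 0.7660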